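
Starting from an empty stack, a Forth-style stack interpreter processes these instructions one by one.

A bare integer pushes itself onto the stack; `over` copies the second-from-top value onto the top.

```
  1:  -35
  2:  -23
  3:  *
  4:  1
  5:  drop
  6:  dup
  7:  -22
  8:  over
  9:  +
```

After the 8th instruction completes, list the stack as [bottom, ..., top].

-35  : [-35]
-23  : [-35, -23]
*    : [805]
1    : [805, 1]
drop : [805]
dup  : [805, 805]
-22  : [805, 805, -22]
over : [805, 805, -22, 805]

[805, 805, -22, 805]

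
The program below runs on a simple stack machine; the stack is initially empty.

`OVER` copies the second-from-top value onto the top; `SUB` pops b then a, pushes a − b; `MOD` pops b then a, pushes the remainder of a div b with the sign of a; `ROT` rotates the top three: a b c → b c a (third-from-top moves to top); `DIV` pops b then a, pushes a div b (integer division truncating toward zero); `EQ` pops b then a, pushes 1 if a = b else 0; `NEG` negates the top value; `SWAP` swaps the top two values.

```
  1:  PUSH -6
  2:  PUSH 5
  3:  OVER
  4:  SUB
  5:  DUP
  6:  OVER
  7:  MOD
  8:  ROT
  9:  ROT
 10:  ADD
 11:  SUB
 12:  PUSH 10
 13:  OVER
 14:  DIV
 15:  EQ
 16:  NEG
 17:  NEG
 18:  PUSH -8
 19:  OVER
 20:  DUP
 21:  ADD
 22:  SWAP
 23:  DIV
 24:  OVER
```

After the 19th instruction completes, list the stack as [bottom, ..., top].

PUSH -6  -6
PUSH 5   -6 5
OVER     -6 5 -6
SUB      -6 11
DUP      -6 11 11
OVER     -6 11 11 11
MOD      -6 11 0
ROT      11 0 -6
ROT      0 -6 11
ADD      0 5
SUB      -5
PUSH 10  -5 10
OVER     -5 10 -5
DIV      -5 -2
EQ       0
NEG      0
NEG      0
PUSH -8  0 -8
OVER     0 -8 0

[0, -8, 0]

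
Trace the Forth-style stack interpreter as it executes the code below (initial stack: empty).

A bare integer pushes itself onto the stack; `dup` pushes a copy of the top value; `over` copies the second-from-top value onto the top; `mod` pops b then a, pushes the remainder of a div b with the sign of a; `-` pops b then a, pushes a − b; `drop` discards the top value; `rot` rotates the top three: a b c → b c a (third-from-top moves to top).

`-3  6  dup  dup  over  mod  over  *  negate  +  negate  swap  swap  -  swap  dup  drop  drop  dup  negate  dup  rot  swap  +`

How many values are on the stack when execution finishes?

2

-3      -3
6       -3 6
dup     -3 6 6
dup     -3 6 6 6
over    -3 6 6 6 6
mod     -3 6 6 0
over    -3 6 6 0 6
*       -3 6 6 0
negate  -3 6 6 0
+       -3 6 6
negate  -3 6 -6
swap    -3 -6 6
swap    -3 6 -6
-       -3 12
swap    12 -3
dup     12 -3 -3
drop    12 -3
drop    12
dup     12 12
negate  12 -12
dup     12 -12 -12
rot     -12 -12 12
swap    -12 12 -12
+       -12 0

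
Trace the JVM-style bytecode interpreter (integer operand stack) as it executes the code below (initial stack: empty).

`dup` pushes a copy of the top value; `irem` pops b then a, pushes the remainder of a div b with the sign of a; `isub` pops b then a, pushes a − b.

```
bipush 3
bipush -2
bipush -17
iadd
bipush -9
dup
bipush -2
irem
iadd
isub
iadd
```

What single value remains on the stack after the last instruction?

bipush 3   -> 3
bipush -2  -> 3 -2
bipush -17 -> 3 -2 -17
iadd       -> 3 -19
bipush -9  -> 3 -19 -9
dup        -> 3 -19 -9 -9
bipush -2  -> 3 -19 -9 -9 -2
irem       -> 3 -19 -9 -1
iadd       -> 3 -19 -10
isub       -> 3 -9
iadd       -> -6

-6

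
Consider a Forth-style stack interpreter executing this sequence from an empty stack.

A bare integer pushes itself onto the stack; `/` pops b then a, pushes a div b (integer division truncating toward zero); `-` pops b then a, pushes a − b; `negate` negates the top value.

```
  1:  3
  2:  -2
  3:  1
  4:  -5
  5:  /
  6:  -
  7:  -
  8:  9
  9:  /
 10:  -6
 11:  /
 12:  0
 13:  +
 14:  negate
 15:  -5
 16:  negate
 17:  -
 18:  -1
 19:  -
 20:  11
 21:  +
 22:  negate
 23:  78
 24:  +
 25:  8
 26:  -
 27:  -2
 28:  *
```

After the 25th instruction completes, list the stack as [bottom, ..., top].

[71, 8]

3       [3]
-2      [3, -2]
1       [3, -2, 1]
-5      [3, -2, 1, -5]
/       [3, -2, 0]
-       [3, -2]
-       [5]
9       [5, 9]
/       [0]
-6      [0, -6]
/       [0]
0       [0, 0]
+       [0]
negate  [0]
-5      [0, -5]
negate  [0, 5]
-       [-5]
-1      [-5, -1]
-       [-4]
11      [-4, 11]
+       [7]
negate  [-7]
78      [-7, 78]
+       [71]
8       [71, 8]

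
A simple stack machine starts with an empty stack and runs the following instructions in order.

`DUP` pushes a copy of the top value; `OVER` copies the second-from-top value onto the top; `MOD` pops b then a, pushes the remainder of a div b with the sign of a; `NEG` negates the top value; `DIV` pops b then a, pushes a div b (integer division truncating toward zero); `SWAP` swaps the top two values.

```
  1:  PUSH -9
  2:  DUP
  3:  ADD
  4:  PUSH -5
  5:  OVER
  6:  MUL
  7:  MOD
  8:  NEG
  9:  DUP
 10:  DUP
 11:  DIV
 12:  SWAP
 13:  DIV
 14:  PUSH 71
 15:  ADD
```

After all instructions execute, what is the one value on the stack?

PUSH -9 → [-9]
DUP     → [-9, -9]
ADD     → [-18]
PUSH -5 → [-18, -5]
OVER    → [-18, -5, -18]
MUL     → [-18, 90]
MOD     → [-18]
NEG     → [18]
DUP     → [18, 18]
DUP     → [18, 18, 18]
DIV     → [18, 1]
SWAP    → [1, 18]
DIV     → [0]
PUSH 71 → [0, 71]
ADD     → [71]

71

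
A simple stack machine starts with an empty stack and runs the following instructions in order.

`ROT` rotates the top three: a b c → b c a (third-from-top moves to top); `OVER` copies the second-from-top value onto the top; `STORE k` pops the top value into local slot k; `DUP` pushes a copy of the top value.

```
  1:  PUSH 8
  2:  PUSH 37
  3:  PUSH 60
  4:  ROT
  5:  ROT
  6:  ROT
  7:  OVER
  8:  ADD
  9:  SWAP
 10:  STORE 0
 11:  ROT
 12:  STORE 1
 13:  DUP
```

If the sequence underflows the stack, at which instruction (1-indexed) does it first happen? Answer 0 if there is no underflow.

11

PUSH 8   [8]
PUSH 37  [8, 37]
PUSH 60  [8, 37, 60]
ROT      [37, 60, 8]
ROT      [60, 8, 37]
ROT      [8, 37, 60]
OVER     [8, 37, 60, 37]
ADD      [8, 37, 97]
SWAP     [8, 97, 37]
STORE 0  [8, 97]
ROT  — needs 3 operands, stack has 2 → underflow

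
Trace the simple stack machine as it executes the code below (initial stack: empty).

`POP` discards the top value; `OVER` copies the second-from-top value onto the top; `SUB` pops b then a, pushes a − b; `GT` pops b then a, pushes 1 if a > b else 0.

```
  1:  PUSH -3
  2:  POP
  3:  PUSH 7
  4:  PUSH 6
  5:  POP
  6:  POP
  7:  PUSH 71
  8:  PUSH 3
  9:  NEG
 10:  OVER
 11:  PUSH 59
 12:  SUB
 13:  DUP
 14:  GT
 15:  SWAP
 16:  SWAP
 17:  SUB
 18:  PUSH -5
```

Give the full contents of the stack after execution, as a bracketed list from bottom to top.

[71, -3, -5]

PUSH -3 → [-3]
POP     → []
PUSH 7  → [7]
PUSH 6  → [7, 6]
POP     → [7]
POP     → []
PUSH 71 → [71]
PUSH 3  → [71, 3]
NEG     → [71, -3]
OVER    → [71, -3, 71]
PUSH 59 → [71, -3, 71, 59]
SUB     → [71, -3, 12]
DUP     → [71, -3, 12, 12]
GT      → [71, -3, 0]
SWAP    → [71, 0, -3]
SWAP    → [71, -3, 0]
SUB     → [71, -3]
PUSH -5 → [71, -3, -5]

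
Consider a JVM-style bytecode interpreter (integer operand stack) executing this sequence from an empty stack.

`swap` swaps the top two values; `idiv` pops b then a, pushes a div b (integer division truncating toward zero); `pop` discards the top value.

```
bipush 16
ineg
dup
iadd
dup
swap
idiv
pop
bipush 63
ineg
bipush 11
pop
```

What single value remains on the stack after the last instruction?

-63

bipush 16 -> 16
ineg      -> -16
dup       -> -16 -16
iadd      -> -32
dup       -> -32 -32
swap      -> -32 -32
idiv      -> 1
pop       -> (empty)
bipush 63 -> 63
ineg      -> -63
bipush 11 -> -63 11
pop       -> -63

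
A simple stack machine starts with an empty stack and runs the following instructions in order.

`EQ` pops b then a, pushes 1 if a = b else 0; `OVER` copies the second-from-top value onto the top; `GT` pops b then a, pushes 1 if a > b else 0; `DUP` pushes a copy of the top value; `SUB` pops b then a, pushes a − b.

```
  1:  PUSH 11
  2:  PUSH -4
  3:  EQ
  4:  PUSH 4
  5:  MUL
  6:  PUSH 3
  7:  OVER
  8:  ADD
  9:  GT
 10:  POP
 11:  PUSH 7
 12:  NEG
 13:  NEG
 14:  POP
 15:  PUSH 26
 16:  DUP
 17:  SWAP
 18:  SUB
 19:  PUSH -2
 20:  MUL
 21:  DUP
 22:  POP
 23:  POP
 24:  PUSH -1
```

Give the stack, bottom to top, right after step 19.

PUSH 11 → 11
PUSH -4 → 11 -4
EQ      → 0
PUSH 4  → 0 4
MUL     → 0
PUSH 3  → 0 3
OVER    → 0 3 0
ADD     → 0 3
GT      → 0
POP     → (empty)
PUSH 7  → 7
NEG     → -7
NEG     → 7
POP     → (empty)
PUSH 26 → 26
DUP     → 26 26
SWAP    → 26 26
SUB     → 0
PUSH -2 → 0 -2

[0, -2]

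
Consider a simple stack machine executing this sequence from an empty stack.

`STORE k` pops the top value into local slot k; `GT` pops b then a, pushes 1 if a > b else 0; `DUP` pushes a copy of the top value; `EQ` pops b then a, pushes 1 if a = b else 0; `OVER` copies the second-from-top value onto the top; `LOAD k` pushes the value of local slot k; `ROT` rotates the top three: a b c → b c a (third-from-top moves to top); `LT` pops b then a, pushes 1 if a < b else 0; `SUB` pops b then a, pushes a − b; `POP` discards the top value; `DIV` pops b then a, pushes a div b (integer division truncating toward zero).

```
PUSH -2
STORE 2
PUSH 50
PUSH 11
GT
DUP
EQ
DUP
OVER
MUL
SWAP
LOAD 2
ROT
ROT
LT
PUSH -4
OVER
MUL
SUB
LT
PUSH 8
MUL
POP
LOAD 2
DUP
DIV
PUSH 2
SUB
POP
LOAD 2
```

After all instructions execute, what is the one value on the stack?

PUSH -2 → -2
STORE 2 → (empty)
PUSH 50 → 50
PUSH 11 → 50 11
GT      → 1
DUP     → 1 1
EQ      → 1
DUP     → 1 1
OVER    → 1 1 1
MUL     → 1 1
SWAP    → 1 1
LOAD 2  → 1 1 -2
ROT     → 1 -2 1
ROT     → -2 1 1
LT      → -2 0
PUSH -4 → -2 0 -4
OVER    → -2 0 -4 0
MUL     → -2 0 0
SUB     → -2 0
LT      → 1
PUSH 8  → 1 8
MUL     → 8
POP     → (empty)
LOAD 2  → -2
DUP     → -2 -2
DIV     → 1
PUSH 2  → 1 2
SUB     → -1
POP     → (empty)
LOAD 2  → -2

-2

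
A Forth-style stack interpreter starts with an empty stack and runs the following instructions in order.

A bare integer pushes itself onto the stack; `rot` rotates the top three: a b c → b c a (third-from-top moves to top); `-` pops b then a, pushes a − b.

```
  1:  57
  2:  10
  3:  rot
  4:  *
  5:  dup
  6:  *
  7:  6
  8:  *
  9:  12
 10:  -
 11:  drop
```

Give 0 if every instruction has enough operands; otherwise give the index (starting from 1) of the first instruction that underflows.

3

57 → 57
10 → 57 10
rot  — needs 3 operands, stack has 2 → underflow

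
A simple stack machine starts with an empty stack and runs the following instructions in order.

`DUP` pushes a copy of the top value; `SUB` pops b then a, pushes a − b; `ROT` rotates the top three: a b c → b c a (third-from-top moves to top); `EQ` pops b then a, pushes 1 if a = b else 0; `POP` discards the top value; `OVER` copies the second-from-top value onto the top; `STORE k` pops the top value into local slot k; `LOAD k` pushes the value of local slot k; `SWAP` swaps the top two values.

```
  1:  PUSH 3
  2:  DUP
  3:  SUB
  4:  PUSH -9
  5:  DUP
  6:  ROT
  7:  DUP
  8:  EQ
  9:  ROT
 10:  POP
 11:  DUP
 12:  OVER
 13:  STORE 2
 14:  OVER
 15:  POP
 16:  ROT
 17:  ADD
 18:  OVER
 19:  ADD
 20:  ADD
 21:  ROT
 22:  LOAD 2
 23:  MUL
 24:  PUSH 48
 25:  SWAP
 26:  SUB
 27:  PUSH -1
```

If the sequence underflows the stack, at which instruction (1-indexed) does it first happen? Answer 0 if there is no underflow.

21

PUSH 3  → [3]
DUP     → [3, 3]
SUB     → [0]
PUSH -9 → [0, -9]
DUP     → [0, -9, -9]
ROT     → [-9, -9, 0]
DUP     → [-9, -9, 0, 0]
EQ      → [-9, -9, 1]
ROT     → [-9, 1, -9]
POP     → [-9, 1]
DUP     → [-9, 1, 1]
OVER    → [-9, 1, 1, 1]
STORE 2 → [-9, 1, 1]
OVER    → [-9, 1, 1, 1]
POP     → [-9, 1, 1]
ROT     → [1, 1, -9]
ADD     → [1, -8]
OVER    → [1, -8, 1]
ADD     → [1, -7]
ADD     → [-6]
ROT  — needs 3 operands, stack has 1 → underflow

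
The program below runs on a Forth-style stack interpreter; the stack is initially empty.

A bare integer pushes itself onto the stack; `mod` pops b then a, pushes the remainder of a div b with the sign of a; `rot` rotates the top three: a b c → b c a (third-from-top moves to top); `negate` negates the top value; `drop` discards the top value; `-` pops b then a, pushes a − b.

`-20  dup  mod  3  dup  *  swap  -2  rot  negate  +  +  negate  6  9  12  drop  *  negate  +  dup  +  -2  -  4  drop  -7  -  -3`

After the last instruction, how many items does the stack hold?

2

-20    : [-20]
dup    : [-20, -20]
mod    : [0]
3      : [0, 3]
dup    : [0, 3, 3]
*      : [0, 9]
swap   : [9, 0]
-2     : [9, 0, -2]
rot    : [0, -2, 9]
negate : [0, -2, -9]
+      : [0, -11]
+      : [-11]
negate : [11]
6      : [11, 6]
9      : [11, 6, 9]
12     : [11, 6, 9, 12]
drop   : [11, 6, 9]
*      : [11, 54]
negate : [11, -54]
+      : [-43]
dup    : [-43, -43]
+      : [-86]
-2     : [-86, -2]
-      : [-84]
4      : [-84, 4]
drop   : [-84]
-7     : [-84, -7]
-      : [-77]
-3     : [-77, -3]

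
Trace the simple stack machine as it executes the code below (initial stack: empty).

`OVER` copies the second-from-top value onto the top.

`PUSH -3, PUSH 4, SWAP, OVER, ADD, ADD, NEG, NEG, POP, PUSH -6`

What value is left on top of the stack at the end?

PUSH -3  [-3]
PUSH 4   [-3, 4]
SWAP     [4, -3]
OVER     [4, -3, 4]
ADD      [4, 1]
ADD      [5]
NEG      [-5]
NEG      [5]
POP      []
PUSH -6  [-6]

-6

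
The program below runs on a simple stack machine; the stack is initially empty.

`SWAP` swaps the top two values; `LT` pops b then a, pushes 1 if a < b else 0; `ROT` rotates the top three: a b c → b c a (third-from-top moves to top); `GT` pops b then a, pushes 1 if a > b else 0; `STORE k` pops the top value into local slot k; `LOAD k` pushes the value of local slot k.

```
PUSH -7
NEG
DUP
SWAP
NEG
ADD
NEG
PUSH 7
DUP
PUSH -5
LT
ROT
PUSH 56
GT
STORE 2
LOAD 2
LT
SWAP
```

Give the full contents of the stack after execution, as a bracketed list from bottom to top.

[0, 7]

PUSH -7 -> -7
NEG     -> 7
DUP     -> 7 7
SWAP    -> 7 7
NEG     -> 7 -7
ADD     -> 0
NEG     -> 0
PUSH 7  -> 0 7
DUP     -> 0 7 7
PUSH -5 -> 0 7 7 -5
LT      -> 0 7 0
ROT     -> 7 0 0
PUSH 56 -> 7 0 0 56
GT      -> 7 0 0
STORE 2 -> 7 0
LOAD 2  -> 7 0 0
LT      -> 7 0
SWAP    -> 0 7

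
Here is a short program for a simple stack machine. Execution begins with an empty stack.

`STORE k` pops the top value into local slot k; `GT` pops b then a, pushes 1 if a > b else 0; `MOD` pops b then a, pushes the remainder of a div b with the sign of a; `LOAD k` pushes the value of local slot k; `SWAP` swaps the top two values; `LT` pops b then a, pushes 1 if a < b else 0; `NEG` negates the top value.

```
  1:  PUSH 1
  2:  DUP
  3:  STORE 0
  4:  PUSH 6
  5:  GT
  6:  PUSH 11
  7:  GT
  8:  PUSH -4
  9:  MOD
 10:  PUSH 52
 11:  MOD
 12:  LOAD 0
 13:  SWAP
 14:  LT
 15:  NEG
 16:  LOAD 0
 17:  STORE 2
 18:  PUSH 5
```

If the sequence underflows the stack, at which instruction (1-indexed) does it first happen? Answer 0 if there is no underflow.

PUSH 1  : 1
DUP     : 1 1
STORE 0 : 1
PUSH 6  : 1 6
GT      : 0
PUSH 11 : 0 11
GT      : 0
PUSH -4 : 0 -4
MOD     : 0
PUSH 52 : 0 52
MOD     : 0
LOAD 0  : 0 1
SWAP    : 1 0
LT      : 0
NEG     : 0
LOAD 0  : 0 1
STORE 2 : 0
PUSH 5  : 0 5

0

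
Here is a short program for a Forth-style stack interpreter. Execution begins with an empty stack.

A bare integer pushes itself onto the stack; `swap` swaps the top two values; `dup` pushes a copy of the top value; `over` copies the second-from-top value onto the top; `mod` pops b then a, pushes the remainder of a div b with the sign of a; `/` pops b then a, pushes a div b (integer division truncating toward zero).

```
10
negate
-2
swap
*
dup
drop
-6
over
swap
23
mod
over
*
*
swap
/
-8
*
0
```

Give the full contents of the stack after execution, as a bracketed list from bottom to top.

10     : [10]
negate : [-10]
-2     : [-10, -2]
swap   : [-2, -10]
*      : [20]
dup    : [20, 20]
drop   : [20]
-6     : [20, -6]
over   : [20, -6, 20]
swap   : [20, 20, -6]
23     : [20, 20, -6, 23]
mod    : [20, 20, -6]
over   : [20, 20, -6, 20]
*      : [20, 20, -120]
*      : [20, -2400]
swap   : [-2400, 20]
/      : [-120]
-8     : [-120, -8]
*      : [960]
0      : [960, 0]

[960, 0]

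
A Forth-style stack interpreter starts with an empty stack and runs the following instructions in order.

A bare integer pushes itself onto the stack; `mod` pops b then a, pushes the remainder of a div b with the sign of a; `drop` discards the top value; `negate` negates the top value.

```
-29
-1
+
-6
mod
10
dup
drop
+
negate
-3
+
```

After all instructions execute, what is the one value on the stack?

-29     [-29]
-1      [-29, -1]
+       [-30]
-6      [-30, -6]
mod     [0]
10      [0, 10]
dup     [0, 10, 10]
drop    [0, 10]
+       [10]
negate  [-10]
-3      [-10, -3]
+       [-13]

-13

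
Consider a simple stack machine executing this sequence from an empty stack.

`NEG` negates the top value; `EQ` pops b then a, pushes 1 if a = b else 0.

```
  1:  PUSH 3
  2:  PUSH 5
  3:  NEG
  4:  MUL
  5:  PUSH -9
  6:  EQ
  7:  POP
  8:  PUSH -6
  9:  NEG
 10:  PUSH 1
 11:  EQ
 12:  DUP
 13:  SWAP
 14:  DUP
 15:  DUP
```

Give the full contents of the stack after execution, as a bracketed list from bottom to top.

[0, 0, 0, 0]

PUSH 3   [3]
PUSH 5   [3, 5]
NEG      [3, -5]
MUL      [-15]
PUSH -9  [-15, -9]
EQ       [0]
POP      []
PUSH -6  [-6]
NEG      [6]
PUSH 1   [6, 1]
EQ       [0]
DUP      [0, 0]
SWAP     [0, 0]
DUP      [0, 0, 0]
DUP      [0, 0, 0, 0]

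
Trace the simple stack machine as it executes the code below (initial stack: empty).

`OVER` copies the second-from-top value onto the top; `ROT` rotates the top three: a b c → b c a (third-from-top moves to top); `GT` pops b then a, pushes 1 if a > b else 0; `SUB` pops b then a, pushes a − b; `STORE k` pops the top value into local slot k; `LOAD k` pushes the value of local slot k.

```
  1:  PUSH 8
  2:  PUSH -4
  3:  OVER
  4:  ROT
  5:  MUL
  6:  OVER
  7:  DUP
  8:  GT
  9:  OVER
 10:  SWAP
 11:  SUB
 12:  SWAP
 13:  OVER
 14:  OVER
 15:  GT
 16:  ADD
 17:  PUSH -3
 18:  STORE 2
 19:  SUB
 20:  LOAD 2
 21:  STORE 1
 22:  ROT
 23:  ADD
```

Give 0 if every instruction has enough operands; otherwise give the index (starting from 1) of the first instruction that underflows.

PUSH 8  : [8]
PUSH -4 : [8, -4]
OVER    : [8, -4, 8]
ROT     : [-4, 8, 8]
MUL     : [-4, 64]
OVER    : [-4, 64, -4]
DUP     : [-4, 64, -4, -4]
GT      : [-4, 64, 0]
OVER    : [-4, 64, 0, 64]
SWAP    : [-4, 64, 64, 0]
SUB     : [-4, 64, 64]
SWAP    : [-4, 64, 64]
OVER    : [-4, 64, 64, 64]
OVER    : [-4, 64, 64, 64, 64]
GT      : [-4, 64, 64, 0]
ADD     : [-4, 64, 64]
PUSH -3 : [-4, 64, 64, -3]
STORE 2 : [-4, 64, 64]
SUB     : [-4, 0]
LOAD 2  : [-4, 0, -3]
STORE 1 : [-4, 0]
ROT  — needs 3 operands, stack has 2 → underflow

22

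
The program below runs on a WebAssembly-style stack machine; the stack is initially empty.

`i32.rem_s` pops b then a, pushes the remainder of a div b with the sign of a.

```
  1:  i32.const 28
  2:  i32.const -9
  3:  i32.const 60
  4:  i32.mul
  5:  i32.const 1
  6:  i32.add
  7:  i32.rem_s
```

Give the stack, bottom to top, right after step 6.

i32.const 28 -> 28
i32.const -9 -> 28 -9
i32.const 60 -> 28 -9 60
i32.mul      -> 28 -540
i32.const 1  -> 28 -540 1
i32.add      -> 28 -539

[28, -539]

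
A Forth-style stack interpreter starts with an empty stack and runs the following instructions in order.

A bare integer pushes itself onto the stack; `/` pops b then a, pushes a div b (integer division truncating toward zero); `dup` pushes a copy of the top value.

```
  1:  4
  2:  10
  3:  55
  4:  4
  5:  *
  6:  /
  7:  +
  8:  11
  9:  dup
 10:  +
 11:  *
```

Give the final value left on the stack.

88

4   -> [4]
10  -> [4, 10]
55  -> [4, 10, 55]
4   -> [4, 10, 55, 4]
*   -> [4, 10, 220]
/   -> [4, 0]
+   -> [4]
11  -> [4, 11]
dup -> [4, 11, 11]
+   -> [4, 22]
*   -> [88]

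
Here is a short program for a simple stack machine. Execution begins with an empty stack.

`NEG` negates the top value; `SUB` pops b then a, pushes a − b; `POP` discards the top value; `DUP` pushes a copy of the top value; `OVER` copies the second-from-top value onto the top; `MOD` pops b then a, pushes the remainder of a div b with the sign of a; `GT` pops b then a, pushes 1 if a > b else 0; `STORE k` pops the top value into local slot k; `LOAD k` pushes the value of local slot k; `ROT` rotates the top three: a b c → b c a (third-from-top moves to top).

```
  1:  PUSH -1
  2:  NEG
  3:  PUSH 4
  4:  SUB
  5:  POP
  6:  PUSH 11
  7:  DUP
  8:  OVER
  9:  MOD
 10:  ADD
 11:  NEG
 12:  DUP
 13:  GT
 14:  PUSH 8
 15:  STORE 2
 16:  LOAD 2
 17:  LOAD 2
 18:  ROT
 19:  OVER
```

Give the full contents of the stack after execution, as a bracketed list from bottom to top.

PUSH -1 → [-1]
NEG     → [1]
PUSH 4  → [1, 4]
SUB     → [-3]
POP     → []
PUSH 11 → [11]
DUP     → [11, 11]
OVER    → [11, 11, 11]
MOD     → [11, 0]
ADD     → [11]
NEG     → [-11]
DUP     → [-11, -11]
GT      → [0]
PUSH 8  → [0, 8]
STORE 2 → [0]
LOAD 2  → [0, 8]
LOAD 2  → [0, 8, 8]
ROT     → [8, 8, 0]
OVER    → [8, 8, 0, 8]

[8, 8, 0, 8]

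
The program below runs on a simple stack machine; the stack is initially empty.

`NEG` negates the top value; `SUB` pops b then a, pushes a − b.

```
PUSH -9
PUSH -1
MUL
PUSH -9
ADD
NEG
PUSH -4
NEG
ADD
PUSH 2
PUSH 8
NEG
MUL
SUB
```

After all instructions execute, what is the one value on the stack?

20

PUSH -9 : -9
PUSH -1 : -9 -1
MUL     : 9
PUSH -9 : 9 -9
ADD     : 0
NEG     : 0
PUSH -4 : 0 -4
NEG     : 0 4
ADD     : 4
PUSH 2  : 4 2
PUSH 8  : 4 2 8
NEG     : 4 2 -8
MUL     : 4 -16
SUB     : 20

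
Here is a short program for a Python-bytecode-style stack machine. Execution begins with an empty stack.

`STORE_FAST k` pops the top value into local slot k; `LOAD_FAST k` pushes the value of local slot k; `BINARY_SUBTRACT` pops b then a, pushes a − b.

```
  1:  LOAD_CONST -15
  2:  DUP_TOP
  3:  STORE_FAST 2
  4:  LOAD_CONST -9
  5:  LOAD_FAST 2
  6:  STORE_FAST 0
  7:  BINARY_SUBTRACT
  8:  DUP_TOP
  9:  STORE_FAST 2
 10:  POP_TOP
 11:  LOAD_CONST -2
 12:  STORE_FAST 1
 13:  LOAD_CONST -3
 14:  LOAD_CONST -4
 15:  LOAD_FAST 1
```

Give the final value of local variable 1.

LOAD_CONST -15  → -15
DUP_TOP         → -15 -15
STORE_FAST 2    → -15
LOAD_CONST -9   → -15 -9
LOAD_FAST 2     → -15 -9 -15
STORE_FAST 0    → -15 -9
BINARY_SUBTRACT → -6
DUP_TOP         → -6 -6
STORE_FAST 2    → -6
POP_TOP         → (empty)
LOAD_CONST -2   → -2
STORE_FAST 1    → (empty)
LOAD_CONST -3   → -3
LOAD_CONST -4   → -3 -4
LOAD_FAST 1     → -3 -4 -2

-2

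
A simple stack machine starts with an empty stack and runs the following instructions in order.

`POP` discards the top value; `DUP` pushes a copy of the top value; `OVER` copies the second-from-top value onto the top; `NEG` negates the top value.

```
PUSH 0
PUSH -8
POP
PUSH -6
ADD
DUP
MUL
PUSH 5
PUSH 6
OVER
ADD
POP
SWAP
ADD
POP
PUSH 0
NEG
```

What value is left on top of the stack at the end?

0

PUSH 0  : [0]
PUSH -8 : [0, -8]
POP     : [0]
PUSH -6 : [0, -6]
ADD     : [-6]
DUP     : [-6, -6]
MUL     : [36]
PUSH 5  : [36, 5]
PUSH 6  : [36, 5, 6]
OVER    : [36, 5, 6, 5]
ADD     : [36, 5, 11]
POP     : [36, 5]
SWAP    : [5, 36]
ADD     : [41]
POP     : []
PUSH 0  : [0]
NEG     : [0]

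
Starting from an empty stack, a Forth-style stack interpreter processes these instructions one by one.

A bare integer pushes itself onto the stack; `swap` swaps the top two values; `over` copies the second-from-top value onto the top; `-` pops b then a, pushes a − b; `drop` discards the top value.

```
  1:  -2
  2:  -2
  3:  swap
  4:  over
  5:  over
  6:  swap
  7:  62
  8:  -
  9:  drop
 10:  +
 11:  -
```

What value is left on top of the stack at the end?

-2   → -2
-2   → -2 -2
swap → -2 -2
over → -2 -2 -2
over → -2 -2 -2 -2
swap → -2 -2 -2 -2
62   → -2 -2 -2 -2 62
-    → -2 -2 -2 -64
drop → -2 -2 -2
+    → -2 -4
-    → 2

2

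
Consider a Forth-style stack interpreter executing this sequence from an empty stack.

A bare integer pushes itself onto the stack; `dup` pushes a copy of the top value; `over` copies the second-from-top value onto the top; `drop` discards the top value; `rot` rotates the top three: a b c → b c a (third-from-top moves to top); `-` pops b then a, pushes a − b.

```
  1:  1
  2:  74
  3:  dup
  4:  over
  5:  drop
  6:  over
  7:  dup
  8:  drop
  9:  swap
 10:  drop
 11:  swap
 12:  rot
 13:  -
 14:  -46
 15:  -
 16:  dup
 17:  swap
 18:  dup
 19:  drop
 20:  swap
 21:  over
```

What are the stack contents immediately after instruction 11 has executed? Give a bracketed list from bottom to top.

[1, 74, 74]

1    : [1]
74   : [1, 74]
dup  : [1, 74, 74]
over : [1, 74, 74, 74]
drop : [1, 74, 74]
over : [1, 74, 74, 74]
dup  : [1, 74, 74, 74, 74]
drop : [1, 74, 74, 74]
swap : [1, 74, 74, 74]
drop : [1, 74, 74]
swap : [1, 74, 74]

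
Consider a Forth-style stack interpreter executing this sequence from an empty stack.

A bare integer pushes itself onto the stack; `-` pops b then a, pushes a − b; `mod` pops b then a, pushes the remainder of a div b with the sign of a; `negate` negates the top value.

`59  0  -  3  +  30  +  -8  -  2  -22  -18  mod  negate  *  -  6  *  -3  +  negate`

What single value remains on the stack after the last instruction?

59     -> [59]
0      -> [59, 0]
-      -> [59]
3      -> [59, 3]
+      -> [62]
30     -> [62, 30]
+      -> [92]
-8     -> [92, -8]
-      -> [100]
2      -> [100, 2]
-22    -> [100, 2, -22]
-18    -> [100, 2, -22, -18]
mod    -> [100, 2, -4]
negate -> [100, 2, 4]
*      -> [100, 8]
-      -> [92]
6      -> [92, 6]
*      -> [552]
-3     -> [552, -3]
+      -> [549]
negate -> [-549]

-549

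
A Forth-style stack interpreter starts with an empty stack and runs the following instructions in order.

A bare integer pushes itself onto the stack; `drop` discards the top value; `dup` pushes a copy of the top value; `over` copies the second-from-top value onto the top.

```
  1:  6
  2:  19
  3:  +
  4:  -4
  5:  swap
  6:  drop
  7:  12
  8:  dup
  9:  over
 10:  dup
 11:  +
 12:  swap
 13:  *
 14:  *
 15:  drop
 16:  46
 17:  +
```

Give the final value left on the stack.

6    → [6]
19   → [6, 19]
+    → [25]
-4   → [25, -4]
swap → [-4, 25]
drop → [-4]
12   → [-4, 12]
dup  → [-4, 12, 12]
over → [-4, 12, 12, 12]
dup  → [-4, 12, 12, 12, 12]
+    → [-4, 12, 12, 24]
swap → [-4, 12, 24, 12]
*    → [-4, 12, 288]
*    → [-4, 3456]
drop → [-4]
46   → [-4, 46]
+    → [42]

42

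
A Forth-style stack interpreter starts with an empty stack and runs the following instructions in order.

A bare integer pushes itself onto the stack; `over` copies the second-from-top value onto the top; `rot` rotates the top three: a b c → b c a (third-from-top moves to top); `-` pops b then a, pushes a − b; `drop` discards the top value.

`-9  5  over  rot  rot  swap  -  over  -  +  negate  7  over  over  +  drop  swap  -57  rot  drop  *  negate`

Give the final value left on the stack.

-798

-9     → -9
5      → -9 5
over   → -9 5 -9
rot    → 5 -9 -9
rot    → -9 -9 5
swap   → -9 5 -9
-      → -9 14
over   → -9 14 -9
-      → -9 23
+      → 14
negate → -14
7      → -14 7
over   → -14 7 -14
over   → -14 7 -14 7
+      → -14 7 -7
drop   → -14 7
swap   → 7 -14
-57    → 7 -14 -57
rot    → -14 -57 7
drop   → -14 -57
*      → 798
negate → -798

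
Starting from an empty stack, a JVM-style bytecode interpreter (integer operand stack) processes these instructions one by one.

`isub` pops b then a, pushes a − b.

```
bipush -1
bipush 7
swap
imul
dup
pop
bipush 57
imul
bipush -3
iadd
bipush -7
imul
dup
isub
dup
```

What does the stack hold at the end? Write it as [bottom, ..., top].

bipush -1 -> [-1]
bipush 7  -> [-1, 7]
swap      -> [7, -1]
imul      -> [-7]
dup       -> [-7, -7]
pop       -> [-7]
bipush 57 -> [-7, 57]
imul      -> [-399]
bipush -3 -> [-399, -3]
iadd      -> [-402]
bipush -7 -> [-402, -7]
imul      -> [2814]
dup       -> [2814, 2814]
isub      -> [0]
dup       -> [0, 0]

[0, 0]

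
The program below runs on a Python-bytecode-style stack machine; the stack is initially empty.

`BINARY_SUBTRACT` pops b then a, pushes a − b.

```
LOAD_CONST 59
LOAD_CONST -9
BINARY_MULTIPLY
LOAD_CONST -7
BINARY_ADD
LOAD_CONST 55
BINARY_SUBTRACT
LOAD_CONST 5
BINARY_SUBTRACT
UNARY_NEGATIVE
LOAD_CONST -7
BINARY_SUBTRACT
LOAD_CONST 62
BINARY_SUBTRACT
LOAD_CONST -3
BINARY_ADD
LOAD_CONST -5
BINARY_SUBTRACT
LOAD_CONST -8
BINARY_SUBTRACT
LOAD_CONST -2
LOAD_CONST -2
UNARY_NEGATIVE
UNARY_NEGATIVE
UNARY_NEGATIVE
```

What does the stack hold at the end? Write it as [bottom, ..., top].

LOAD_CONST 59   -> [59]
LOAD_CONST -9   -> [59, -9]
BINARY_MULTIPLY -> [-531]
LOAD_CONST -7   -> [-531, -7]
BINARY_ADD      -> [-538]
LOAD_CONST 55   -> [-538, 55]
BINARY_SUBTRACT -> [-593]
LOAD_CONST 5    -> [-593, 5]
BINARY_SUBTRACT -> [-598]
UNARY_NEGATIVE  -> [598]
LOAD_CONST -7   -> [598, -7]
BINARY_SUBTRACT -> [605]
LOAD_CONST 62   -> [605, 62]
BINARY_SUBTRACT -> [543]
LOAD_CONST -3   -> [543, -3]
BINARY_ADD      -> [540]
LOAD_CONST -5   -> [540, -5]
BINARY_SUBTRACT -> [545]
LOAD_CONST -8   -> [545, -8]
BINARY_SUBTRACT -> [553]
LOAD_CONST -2   -> [553, -2]
LOAD_CONST -2   -> [553, -2, -2]
UNARY_NEGATIVE  -> [553, -2, 2]
UNARY_NEGATIVE  -> [553, -2, -2]
UNARY_NEGATIVE  -> [553, -2, 2]

[553, -2, 2]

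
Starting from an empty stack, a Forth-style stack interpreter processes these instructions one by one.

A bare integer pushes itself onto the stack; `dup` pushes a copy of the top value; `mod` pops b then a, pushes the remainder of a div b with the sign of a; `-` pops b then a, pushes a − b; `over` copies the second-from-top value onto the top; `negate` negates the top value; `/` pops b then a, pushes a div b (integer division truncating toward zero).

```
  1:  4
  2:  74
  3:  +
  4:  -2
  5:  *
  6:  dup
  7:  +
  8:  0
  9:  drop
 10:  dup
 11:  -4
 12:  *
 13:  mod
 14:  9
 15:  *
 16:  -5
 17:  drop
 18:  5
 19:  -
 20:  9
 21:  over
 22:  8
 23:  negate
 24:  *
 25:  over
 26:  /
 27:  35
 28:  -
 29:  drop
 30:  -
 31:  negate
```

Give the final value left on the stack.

2822

4       4
74      4 74
+       78
-2      78 -2
*       -156
dup     -156 -156
+       -312
0       -312 0
drop    -312
dup     -312 -312
-4      -312 -312 -4
*       -312 1248
mod     -312
9       -312 9
*       -2808
-5      -2808 -5
drop    -2808
5       -2808 5
-       -2813
9       -2813 9
over    -2813 9 -2813
8       -2813 9 -2813 8
negate  -2813 9 -2813 -8
*       -2813 9 22504
over    -2813 9 22504 9
/       -2813 9 2500
35      -2813 9 2500 35
-       -2813 9 2465
drop    -2813 9
-       -2822
negate  2822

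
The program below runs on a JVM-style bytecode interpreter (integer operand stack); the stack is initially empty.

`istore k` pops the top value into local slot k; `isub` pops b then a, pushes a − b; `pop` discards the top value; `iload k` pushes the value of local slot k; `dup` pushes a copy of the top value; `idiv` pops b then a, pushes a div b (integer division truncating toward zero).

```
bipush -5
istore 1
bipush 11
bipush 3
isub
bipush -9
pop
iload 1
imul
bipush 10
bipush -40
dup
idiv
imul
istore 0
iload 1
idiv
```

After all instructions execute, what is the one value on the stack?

8

bipush -5   -5
istore 1    (empty)
bipush 11   11
bipush 3    11 3
isub        8
bipush -9   8 -9
pop         8
iload 1     8 -5
imul        -40
bipush 10   -40 10
bipush -40  -40 10 -40
dup         -40 10 -40 -40
idiv        -40 10 1
imul        -40 10
istore 0    -40
iload 1     -40 -5
idiv        8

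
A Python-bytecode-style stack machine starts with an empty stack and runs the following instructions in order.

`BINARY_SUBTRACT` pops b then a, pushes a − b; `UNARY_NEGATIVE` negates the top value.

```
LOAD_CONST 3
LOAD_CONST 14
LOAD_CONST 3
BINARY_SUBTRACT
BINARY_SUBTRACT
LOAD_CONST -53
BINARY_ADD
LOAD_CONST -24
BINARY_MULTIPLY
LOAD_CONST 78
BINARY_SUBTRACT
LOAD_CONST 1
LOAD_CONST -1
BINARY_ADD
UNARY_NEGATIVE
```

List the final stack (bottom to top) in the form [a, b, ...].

LOAD_CONST 3     3
LOAD_CONST 14    3 14
LOAD_CONST 3     3 14 3
BINARY_SUBTRACT  3 11
BINARY_SUBTRACT  -8
LOAD_CONST -53   -8 -53
BINARY_ADD       -61
LOAD_CONST -24   -61 -24
BINARY_MULTIPLY  1464
LOAD_CONST 78    1464 78
BINARY_SUBTRACT  1386
LOAD_CONST 1     1386 1
LOAD_CONST -1    1386 1 -1
BINARY_ADD       1386 0
UNARY_NEGATIVE   1386 0

[1386, 0]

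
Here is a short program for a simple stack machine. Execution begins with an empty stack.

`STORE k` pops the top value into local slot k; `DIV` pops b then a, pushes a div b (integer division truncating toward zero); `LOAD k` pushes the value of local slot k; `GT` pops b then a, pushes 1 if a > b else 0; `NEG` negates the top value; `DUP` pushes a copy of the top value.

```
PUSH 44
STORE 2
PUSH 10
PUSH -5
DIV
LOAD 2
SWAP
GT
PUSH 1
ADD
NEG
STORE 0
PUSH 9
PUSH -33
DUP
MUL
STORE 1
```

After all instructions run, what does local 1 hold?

1089

PUSH 44   44
STORE 2   (empty)
PUSH 10   10
PUSH -5   10 -5
DIV       -2
LOAD 2    -2 44
SWAP      44 -2
GT        1
PUSH 1    1 1
ADD       2
NEG       -2
STORE 0   (empty)
PUSH 9    9
PUSH -33  9 -33
DUP       9 -33 -33
MUL       9 1089
STORE 1   9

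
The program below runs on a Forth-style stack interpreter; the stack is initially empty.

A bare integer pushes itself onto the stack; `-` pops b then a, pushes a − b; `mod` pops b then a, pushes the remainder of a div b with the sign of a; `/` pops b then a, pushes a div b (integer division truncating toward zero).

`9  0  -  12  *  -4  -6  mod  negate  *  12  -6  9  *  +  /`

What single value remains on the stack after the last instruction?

9      : [9]
0      : [9, 0]
-      : [9]
12     : [9, 12]
*      : [108]
-4     : [108, -4]
-6     : [108, -4, -6]
mod    : [108, -4]
negate : [108, 4]
*      : [432]
12     : [432, 12]
-6     : [432, 12, -6]
9      : [432, 12, -6, 9]
*      : [432, 12, -54]
+      : [432, -42]
/      : [-10]

-10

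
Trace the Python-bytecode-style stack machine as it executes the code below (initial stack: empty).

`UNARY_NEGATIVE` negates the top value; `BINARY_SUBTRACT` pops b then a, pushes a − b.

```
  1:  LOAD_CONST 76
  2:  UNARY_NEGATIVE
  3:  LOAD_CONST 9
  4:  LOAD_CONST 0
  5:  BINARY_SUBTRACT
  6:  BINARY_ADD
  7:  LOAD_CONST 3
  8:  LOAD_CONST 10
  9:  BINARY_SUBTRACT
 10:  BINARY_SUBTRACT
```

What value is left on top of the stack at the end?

-60

LOAD_CONST 76   -> [76]
UNARY_NEGATIVE  -> [-76]
LOAD_CONST 9    -> [-76, 9]
LOAD_CONST 0    -> [-76, 9, 0]
BINARY_SUBTRACT -> [-76, 9]
BINARY_ADD      -> [-67]
LOAD_CONST 3    -> [-67, 3]
LOAD_CONST 10   -> [-67, 3, 10]
BINARY_SUBTRACT -> [-67, -7]
BINARY_SUBTRACT -> [-60]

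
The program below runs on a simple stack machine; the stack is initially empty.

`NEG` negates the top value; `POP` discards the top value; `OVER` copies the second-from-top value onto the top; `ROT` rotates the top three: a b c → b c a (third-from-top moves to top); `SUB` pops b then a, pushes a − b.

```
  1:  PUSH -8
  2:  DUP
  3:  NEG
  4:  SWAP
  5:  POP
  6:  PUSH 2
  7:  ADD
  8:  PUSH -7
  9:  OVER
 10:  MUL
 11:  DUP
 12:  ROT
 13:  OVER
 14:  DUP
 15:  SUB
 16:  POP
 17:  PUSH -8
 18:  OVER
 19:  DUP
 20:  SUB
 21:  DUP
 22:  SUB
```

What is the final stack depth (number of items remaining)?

5

PUSH -8 → [-8]
DUP     → [-8, -8]
NEG     → [-8, 8]
SWAP    → [8, -8]
POP     → [8]
PUSH 2  → [8, 2]
ADD     → [10]
PUSH -7 → [10, -7]
OVER    → [10, -7, 10]
MUL     → [10, -70]
DUP     → [10, -70, -70]
ROT     → [-70, -70, 10]
OVER    → [-70, -70, 10, -70]
DUP     → [-70, -70, 10, -70, -70]
SUB     → [-70, -70, 10, 0]
POP     → [-70, -70, 10]
PUSH -8 → [-70, -70, 10, -8]
OVER    → [-70, -70, 10, -8, 10]
DUP     → [-70, -70, 10, -8, 10, 10]
SUB     → [-70, -70, 10, -8, 0]
DUP     → [-70, -70, 10, -8, 0, 0]
SUB     → [-70, -70, 10, -8, 0]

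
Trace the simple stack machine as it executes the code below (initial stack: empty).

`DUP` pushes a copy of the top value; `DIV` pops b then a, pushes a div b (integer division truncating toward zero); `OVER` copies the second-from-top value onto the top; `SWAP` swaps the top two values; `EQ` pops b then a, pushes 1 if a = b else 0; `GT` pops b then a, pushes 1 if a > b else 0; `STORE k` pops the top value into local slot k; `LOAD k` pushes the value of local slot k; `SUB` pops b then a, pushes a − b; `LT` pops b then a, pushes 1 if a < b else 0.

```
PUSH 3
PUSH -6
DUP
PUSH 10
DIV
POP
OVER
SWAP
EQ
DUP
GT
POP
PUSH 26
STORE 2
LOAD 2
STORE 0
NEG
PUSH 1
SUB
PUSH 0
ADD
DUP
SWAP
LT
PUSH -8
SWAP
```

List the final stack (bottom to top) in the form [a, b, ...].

[-8, 0]

PUSH 3   [3]
PUSH -6  [3, -6]
DUP      [3, -6, -6]
PUSH 10  [3, -6, -6, 10]
DIV      [3, -6, 0]
POP      [3, -6]
OVER     [3, -6, 3]
SWAP     [3, 3, -6]
EQ       [3, 0]
DUP      [3, 0, 0]
GT       [3, 0]
POP      [3]
PUSH 26  [3, 26]
STORE 2  [3]
LOAD 2   [3, 26]
STORE 0  [3]
NEG      [-3]
PUSH 1   [-3, 1]
SUB      [-4]
PUSH 0   [-4, 0]
ADD      [-4]
DUP      [-4, -4]
SWAP     [-4, -4]
LT       [0]
PUSH -8  [0, -8]
SWAP     [-8, 0]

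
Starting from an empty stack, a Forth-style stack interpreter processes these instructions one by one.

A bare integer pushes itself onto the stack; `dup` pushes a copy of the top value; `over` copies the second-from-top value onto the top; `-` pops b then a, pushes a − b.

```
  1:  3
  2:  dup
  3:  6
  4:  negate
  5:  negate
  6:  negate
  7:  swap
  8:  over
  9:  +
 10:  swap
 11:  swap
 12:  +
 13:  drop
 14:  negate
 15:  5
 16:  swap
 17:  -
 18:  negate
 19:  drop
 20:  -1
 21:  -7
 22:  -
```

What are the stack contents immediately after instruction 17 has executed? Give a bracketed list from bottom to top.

3      -> [3]
dup    -> [3, 3]
6      -> [3, 3, 6]
negate -> [3, 3, -6]
negate -> [3, 3, 6]
negate -> [3, 3, -6]
swap   -> [3, -6, 3]
over   -> [3, -6, 3, -6]
+      -> [3, -6, -3]
swap   -> [3, -3, -6]
swap   -> [3, -6, -3]
+      -> [3, -9]
drop   -> [3]
negate -> [-3]
5      -> [-3, 5]
swap   -> [5, -3]
-      -> [8]

[8]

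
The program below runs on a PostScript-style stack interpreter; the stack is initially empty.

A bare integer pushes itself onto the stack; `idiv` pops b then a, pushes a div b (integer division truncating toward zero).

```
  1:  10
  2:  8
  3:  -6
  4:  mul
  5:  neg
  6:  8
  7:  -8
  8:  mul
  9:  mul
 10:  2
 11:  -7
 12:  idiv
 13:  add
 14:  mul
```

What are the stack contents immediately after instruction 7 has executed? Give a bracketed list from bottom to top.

10   10
8    10 8
-6   10 8 -6
mul  10 -48
neg  10 48
8    10 48 8
-8   10 48 8 -8

[10, 48, 8, -8]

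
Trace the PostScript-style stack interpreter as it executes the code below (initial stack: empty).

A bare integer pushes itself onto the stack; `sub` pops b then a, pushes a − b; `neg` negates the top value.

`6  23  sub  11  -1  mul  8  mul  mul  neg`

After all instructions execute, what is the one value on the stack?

6   : [6]
23  : [6, 23]
sub : [-17]
11  : [-17, 11]
-1  : [-17, 11, -1]
mul : [-17, -11]
8   : [-17, -11, 8]
mul : [-17, -88]
mul : [1496]
neg : [-1496]

-1496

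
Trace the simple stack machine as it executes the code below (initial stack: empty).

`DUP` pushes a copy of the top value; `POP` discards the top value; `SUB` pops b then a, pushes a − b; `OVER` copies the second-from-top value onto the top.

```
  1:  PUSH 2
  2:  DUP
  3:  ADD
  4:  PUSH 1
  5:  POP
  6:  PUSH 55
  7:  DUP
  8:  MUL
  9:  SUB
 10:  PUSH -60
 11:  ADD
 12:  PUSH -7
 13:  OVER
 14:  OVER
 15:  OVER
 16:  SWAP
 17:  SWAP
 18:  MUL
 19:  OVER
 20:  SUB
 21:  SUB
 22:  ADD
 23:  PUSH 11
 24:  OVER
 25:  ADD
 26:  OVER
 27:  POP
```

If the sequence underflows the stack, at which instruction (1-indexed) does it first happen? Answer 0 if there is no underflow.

0

PUSH 2   : 2
DUP      : 2 2
ADD      : 4
PUSH 1   : 4 1
POP      : 4
PUSH 55  : 4 55
DUP      : 4 55 55
MUL      : 4 3025
SUB      : -3021
PUSH -60 : -3021 -60
ADD      : -3081
PUSH -7  : -3081 -7
OVER     : -3081 -7 -3081
OVER     : -3081 -7 -3081 -7
OVER     : -3081 -7 -3081 -7 -3081
SWAP     : -3081 -7 -3081 -3081 -7
SWAP     : -3081 -7 -3081 -7 -3081
MUL      : -3081 -7 -3081 21567
OVER     : -3081 -7 -3081 21567 -3081
SUB      : -3081 -7 -3081 24648
SUB      : -3081 -7 -27729
ADD      : -3081 -27736
PUSH 11  : -3081 -27736 11
OVER     : -3081 -27736 11 -27736
ADD      : -3081 -27736 -27725
OVER     : -3081 -27736 -27725 -27736
POP      : -3081 -27736 -27725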